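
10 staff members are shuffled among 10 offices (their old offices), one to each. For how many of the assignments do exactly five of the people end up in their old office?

11088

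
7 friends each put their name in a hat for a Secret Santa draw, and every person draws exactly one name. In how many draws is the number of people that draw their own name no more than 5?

5039

# with exactly i fixed is C(7,i)·!(7-i); sum over i=0..5:
  i=0: C(7,0)·!7 = 1·1854 = 1854
  i=1: C(7,1)·!6 = 7·265 = 1855
  i=2: C(7,2)·!5 = 21·44 = 924
  i=3: C(7,3)·!4 = 35·9 = 315
  i=4: C(7,4)·!3 = 35·2 = 70
  i=5: C(7,5)·!2 = 21·1 = 21
Total = 5039.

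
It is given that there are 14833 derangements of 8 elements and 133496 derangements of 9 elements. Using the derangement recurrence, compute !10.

1334961

!10 = (10-1)·(!9 + !8) = 9·(133496 + 14833) = 9·148329 = 1334961.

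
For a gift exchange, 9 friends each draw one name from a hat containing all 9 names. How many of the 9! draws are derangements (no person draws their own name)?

The subfactorial !9 = [9!/e] (nearest integer).
9! = 362880, and 362880/e ≈ 133496.09, so !9 = 133496.

133496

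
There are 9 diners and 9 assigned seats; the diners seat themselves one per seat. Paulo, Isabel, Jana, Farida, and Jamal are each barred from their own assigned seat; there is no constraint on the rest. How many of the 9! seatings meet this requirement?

205056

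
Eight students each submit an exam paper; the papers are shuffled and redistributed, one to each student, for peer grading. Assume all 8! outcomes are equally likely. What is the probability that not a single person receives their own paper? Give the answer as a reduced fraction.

2119/5760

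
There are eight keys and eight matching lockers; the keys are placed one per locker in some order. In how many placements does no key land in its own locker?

14833

The number of derangements of 8 is !8 = Σ_{k=0}^{8} (-1)^k·8!/k!
= 8! - 8!/1! + 8!/2! - 8!/3! + 8!/4! - 8!/5! + 8!/6! - 8!/7! + 8!/8!
= 40320 - 40320 + 20160 - 6720 + 1680 - 336 + 56 - 8 + 1
= 14833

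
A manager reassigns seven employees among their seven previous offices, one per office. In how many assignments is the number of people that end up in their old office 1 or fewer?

Sum C(7,i)·!(7-i) for i = 0..1:
  i=0: C(7,0)·!7 = 1·1854 = 1854
  i=1: C(7,1)·!6 = 7·265 = 1855
Total = 3709.

3709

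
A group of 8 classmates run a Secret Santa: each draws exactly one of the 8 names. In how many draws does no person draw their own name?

14833

Recurrence: !8 = 8·!7 + (-1)^8.
!8 = 8·1854 + 1 = 14833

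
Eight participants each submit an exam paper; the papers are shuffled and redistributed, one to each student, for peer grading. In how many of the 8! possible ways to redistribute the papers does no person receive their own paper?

14833

The number of derangements of 8 is !8 = Σ_{k=0}^{8} (-1)^k·8!/k!
= 8! - 8!/1! + 8!/2! - 8!/3! + 8!/4! - 8!/5! + 8!/6! - 8!/7! + 8!/8!
= 40320 - 40320 + 20160 - 6720 + 1680 - 336 + 56 - 8 + 1
= 14833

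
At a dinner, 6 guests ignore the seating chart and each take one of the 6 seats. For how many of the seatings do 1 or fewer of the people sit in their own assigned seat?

529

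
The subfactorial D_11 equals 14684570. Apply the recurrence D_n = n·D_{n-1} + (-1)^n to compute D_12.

D_12 = 12·14684570 + 1 = 176214841.

176214841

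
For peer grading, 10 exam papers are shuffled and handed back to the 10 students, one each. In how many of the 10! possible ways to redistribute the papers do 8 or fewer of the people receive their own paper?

3628799

# with exactly i fixed is C(10,i)·!(10-i); sum over i=0..8:
  i=0: C(10,0)·!10 = 1·1334961 = 1334961
  i=1: C(10,1)·!9 = 10·133496 = 1334960
  i=2: C(10,2)·!8 = 45·14833 = 667485
  i=3: C(10,3)·!7 = 120·1854 = 222480
  i=4: C(10,4)·!6 = 210·265 = 55650
  i=5: C(10,5)·!5 = 252·44 = 11088
  i=6: C(10,6)·!4 = 210·9 = 1890
  i=7: C(10,7)·!3 = 120·2 = 240
  i=8: C(10,8)·!2 = 45·1 = 45
Total = 3628799.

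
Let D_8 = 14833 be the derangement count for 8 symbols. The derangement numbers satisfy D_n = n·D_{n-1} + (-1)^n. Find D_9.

D_9 = 9·14833 - 1 = 133496.

133496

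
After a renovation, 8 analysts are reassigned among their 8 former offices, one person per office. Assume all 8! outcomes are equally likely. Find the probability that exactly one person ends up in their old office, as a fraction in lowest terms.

103/280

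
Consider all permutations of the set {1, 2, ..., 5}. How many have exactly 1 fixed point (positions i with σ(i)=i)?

45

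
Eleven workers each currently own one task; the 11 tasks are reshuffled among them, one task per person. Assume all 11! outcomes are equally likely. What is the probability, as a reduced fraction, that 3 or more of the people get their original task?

Favorable outcomes: Σ_{i≥3} C(11,i)·!(11-i) = 165·14833 + 330·1854 + 462·265 + 462·44 + 330·9 + 165·2 + 55·1 + 11·0 + 1·1 = 3205379.
Total outcomes: 11! = 39916800.
Probability = 3205379/39916800 = 3205379/39916800.

3205379/39916800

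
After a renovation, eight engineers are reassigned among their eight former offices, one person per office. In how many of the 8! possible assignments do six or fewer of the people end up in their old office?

40319

Sum C(8,i)·!(8-i) for i = 0..6:
  i=0: C(8,0)·!8 = 1·14833 = 14833
  i=1: C(8,1)·!7 = 8·1854 = 14832
  i=2: C(8,2)·!6 = 28·265 = 7420
  i=3: C(8,3)·!5 = 56·44 = 2464
  i=4: C(8,4)·!4 = 70·9 = 630
  i=5: C(8,5)·!3 = 56·2 = 112
  i=6: C(8,6)·!2 = 28·1 = 28
Total = 40319.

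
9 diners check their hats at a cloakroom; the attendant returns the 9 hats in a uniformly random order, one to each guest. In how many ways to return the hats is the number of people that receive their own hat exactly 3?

22260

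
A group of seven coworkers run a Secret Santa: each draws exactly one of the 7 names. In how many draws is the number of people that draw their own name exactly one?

1855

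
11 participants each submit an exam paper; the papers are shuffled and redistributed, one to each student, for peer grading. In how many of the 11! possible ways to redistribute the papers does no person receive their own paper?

The number of derangements of 11 is !11 = Σ_{k=0}^{11} (-1)^k·11!/k!
= 11! - 11!/1! + 11!/2! - 11!/3! + 11!/4! - 11!/5! + 11!/6! - 11!/7! + 11!/8! - 11!/9! + 11!/10! - 11!/11!
= 39916800 - 39916800 + 19958400 - 6652800 + 1663200 - 332640 + 55440 - 7920 + 990 - 110 + 11 - 1
= 14684570

14684570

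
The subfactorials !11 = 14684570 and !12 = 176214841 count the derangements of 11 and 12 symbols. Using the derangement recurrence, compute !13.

2290792932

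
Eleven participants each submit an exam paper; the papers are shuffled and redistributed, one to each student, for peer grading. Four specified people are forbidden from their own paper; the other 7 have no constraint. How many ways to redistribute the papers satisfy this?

27422640

Let A_j be the event that the j-th constrained one is fixed. By inclusion-exclusion over the 4 events:
Σ_{j=0}^{4} (-1)^j C(4,j)(11-j)!
= C(4,0)·11! - C(4,1)·10! + C(4,2)·9! - C(4,3)·8! + C(4,4)·7!
= 39916800 - 14515200 + 2177280 - 161280 + 5040
= 27422640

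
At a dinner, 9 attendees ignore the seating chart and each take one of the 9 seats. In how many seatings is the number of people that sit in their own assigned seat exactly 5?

Choose which 5 of the 9 are fixed: C(9,5) = 126.
The remaining 4 must be deranged: !4 = 9.
Total: 126 × 9 = 1134.

1134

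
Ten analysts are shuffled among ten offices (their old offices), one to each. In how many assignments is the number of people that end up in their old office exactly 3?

Pick the 3 fixed positions: C(10,3) = 120 ways.
The other 7 form a derangement: !7 = 1854.
Total: 120 × 1854 = 222480.

222480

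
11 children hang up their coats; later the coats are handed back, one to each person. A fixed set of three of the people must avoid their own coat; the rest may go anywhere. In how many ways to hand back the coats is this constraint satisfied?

Let A_j be the event that the j-th constrained one is fixed. By inclusion-exclusion over the 3 events:
Σ_{j=0}^{3} (-1)^j C(3,j)(11-j)!
= C(3,0)·11! - C(3,1)·10! + C(3,2)·9! - C(3,3)·8!
= 39916800 - 10886400 + 1088640 - 40320
= 30078720

30078720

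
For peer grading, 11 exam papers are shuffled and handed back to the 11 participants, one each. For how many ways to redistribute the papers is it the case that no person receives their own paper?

14684570

The number of derangements of 11 is !11 = Σ_{k=0}^{11} (-1)^k·11!/k!
= 11! - 11!/1! + 11!/2! - 11!/3! + 11!/4! - 11!/5! + 11!/6! - 11!/7! + 11!/8! - 11!/9! + 11!/10! - 11!/11!
= 39916800 - 39916800 + 19958400 - 6652800 + 1663200 - 332640 + 55440 - 7920 + 990 - 110 + 11 - 1
= 14684570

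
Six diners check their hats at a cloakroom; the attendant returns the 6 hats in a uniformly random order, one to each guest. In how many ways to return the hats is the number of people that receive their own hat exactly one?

264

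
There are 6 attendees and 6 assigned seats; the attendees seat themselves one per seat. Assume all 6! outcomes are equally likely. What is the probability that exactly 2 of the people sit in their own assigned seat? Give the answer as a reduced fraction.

3/16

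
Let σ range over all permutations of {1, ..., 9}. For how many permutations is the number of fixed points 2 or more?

95887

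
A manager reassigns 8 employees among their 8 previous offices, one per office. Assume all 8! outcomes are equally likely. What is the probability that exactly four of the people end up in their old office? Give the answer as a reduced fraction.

Favorable outcomes: C(8,4)·!4 = 70·9 = 630.
Total outcomes: 8! = 40320.
Probability = 630/40320 = 1/64.

1/64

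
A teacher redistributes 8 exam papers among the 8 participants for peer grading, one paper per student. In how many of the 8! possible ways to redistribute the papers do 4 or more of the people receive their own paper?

771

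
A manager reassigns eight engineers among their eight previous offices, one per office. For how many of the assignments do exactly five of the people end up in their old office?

112

Choose which 5 of the 8 are fixed: C(8,5) = 56.
The other 3 form a derangement: !3 = 2.
Total: 56 × 2 = 112.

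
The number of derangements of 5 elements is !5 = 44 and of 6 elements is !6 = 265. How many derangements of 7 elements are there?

!7 = (7-1)·(!6 + !5) = 6·(265 + 44) = 6·309 = 1854.

1854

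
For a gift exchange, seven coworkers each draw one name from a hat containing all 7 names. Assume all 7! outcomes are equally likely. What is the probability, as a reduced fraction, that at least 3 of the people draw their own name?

407/5040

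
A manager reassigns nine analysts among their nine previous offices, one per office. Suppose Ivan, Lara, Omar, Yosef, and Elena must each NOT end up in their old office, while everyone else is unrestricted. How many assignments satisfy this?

205056

Inclusion-exclusion on the 5 forbidden self-matches:
Σ_{j=0}^{5} (-1)^j C(5,j)(9-j)!
= C(5,0)·9! - C(5,1)·8! + C(5,2)·7! - C(5,3)·6! + C(5,4)·5! - C(5,5)·4!
= 362880 - 201600 + 50400 - 7200 + 600 - 24
= 205056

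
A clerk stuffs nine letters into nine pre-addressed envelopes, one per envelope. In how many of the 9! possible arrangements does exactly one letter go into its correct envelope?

Choose which one of the 9 is fixed: C(9,1) = 9.
The other 8 form a derangement: !8 = 14833.
Total: 9 × 14833 = 133497.

133497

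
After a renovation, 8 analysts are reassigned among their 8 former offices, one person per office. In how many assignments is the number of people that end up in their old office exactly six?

28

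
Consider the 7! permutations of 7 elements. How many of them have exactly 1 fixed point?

1855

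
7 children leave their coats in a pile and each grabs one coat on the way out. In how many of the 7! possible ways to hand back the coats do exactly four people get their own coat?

70

Pick the 4 fixed positions: C(7,4) = 35 ways.
The other 3 form a derangement: !3 = 2.
Total: 35 × 2 = 70.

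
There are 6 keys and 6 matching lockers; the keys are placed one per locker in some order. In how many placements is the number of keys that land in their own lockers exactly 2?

135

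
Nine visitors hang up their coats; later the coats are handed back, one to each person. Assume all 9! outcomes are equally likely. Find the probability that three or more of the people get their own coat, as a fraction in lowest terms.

29143/362880

Favorable outcomes: Σ_{i≥3} C(9,i)·!(9-i) = 84·265 + 126·44 + 126·9 + 84·2 + 36·1 + 9·0 + 1·1 = 29143.
Total outcomes: 9! = 362880.
Probability = 29143/362880 = 29143/362880.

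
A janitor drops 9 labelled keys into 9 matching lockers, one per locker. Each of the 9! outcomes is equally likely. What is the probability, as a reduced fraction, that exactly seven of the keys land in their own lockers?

Favorable outcomes: C(9,7)·!2 = 36·1 = 36.
Total outcomes: 9! = 362880.
Probability = 36/362880 = 1/10080.

1/10080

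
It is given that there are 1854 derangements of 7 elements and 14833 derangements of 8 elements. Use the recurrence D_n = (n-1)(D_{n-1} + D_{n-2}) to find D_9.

D_9 = (9-1)·(D_8 + D_7) = 8·(14833 + 1854) = 8·16687 = 133496.

133496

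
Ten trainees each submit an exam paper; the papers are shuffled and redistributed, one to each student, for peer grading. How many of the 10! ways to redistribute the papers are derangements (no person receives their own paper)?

1334961

The subfactorial !10 = [10!/e] (nearest integer).
10! = 3628800, and 3628800/e ≈ 1334960.92, so !10 = 1334961.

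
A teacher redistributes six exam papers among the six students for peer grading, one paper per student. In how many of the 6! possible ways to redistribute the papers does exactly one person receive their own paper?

Pick the single fixed position: C(6,1) = 6 ways.
The remaining 5 must be deranged: !5 = 44.
Total: 6 × 44 = 264.

264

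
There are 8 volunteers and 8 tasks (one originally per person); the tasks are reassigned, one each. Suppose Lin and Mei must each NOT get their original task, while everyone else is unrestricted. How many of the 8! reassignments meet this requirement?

Let A_j be the event that the j-th constrained one is fixed. By inclusion-exclusion over the 2 events:
Σ_{j=0}^{2} (-1)^j C(2,j)(8-j)!
= C(2,0)·8! - C(2,1)·7! + C(2,2)·6!
= 40320 - 10080 + 720
= 30960

30960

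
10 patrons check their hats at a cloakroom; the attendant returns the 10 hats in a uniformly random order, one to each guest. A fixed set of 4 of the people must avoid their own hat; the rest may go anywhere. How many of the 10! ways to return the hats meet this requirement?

Inclusion-exclusion on the 4 forbidden self-matches:
Σ_{j=0}^{4} (-1)^j C(4,j)(10-j)!
= C(4,0)·10! - C(4,1)·9! + C(4,2)·8! - C(4,3)·7! + C(4,4)·6!
= 3628800 - 1451520 + 241920 - 20160 + 720
= 2399760

2399760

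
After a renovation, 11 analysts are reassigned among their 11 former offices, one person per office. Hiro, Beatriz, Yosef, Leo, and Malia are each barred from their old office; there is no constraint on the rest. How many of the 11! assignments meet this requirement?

25022880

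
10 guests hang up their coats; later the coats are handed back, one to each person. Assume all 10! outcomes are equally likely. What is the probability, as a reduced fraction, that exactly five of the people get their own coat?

Favorable outcomes: C(10,5)·!5 = 252·44 = 11088.
Total outcomes: 10! = 3628800.
Probability = 11088/3628800 = 11/3600.

11/3600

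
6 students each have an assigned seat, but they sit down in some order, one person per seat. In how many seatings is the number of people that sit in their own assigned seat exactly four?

Choose which 4 of the 6 are fixed: C(6,4) = 15.
The remaining 2 must be deranged: !2 = 1.
Total: 15 × 1 = 15.

15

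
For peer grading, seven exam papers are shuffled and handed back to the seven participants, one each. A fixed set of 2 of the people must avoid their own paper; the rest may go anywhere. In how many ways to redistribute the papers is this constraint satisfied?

Inclusion-exclusion on the 2 forbidden self-matches:
Σ_{j=0}^{2} (-1)^j C(2,j)(7-j)!
= C(2,0)·7! - C(2,1)·6! + C(2,2)·5!
= 5040 - 1440 + 120
= 3720

3720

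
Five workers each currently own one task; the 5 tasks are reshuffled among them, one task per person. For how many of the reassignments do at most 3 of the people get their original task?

119

Sum C(5,i)·!(5-i) for i = 0..3:
  i=0: C(5,0)·!5 = 1·44 = 44
  i=1: C(5,1)·!4 = 5·9 = 45
  i=2: C(5,2)·!3 = 10·2 = 20
  i=3: C(5,3)·!2 = 10·1 = 10
Total = 119.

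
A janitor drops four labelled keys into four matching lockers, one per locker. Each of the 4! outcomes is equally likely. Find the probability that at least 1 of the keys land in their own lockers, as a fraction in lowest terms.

Favorable outcomes: Σ_{i≥1} C(4,i)·!(4-i) = 4·2 + 6·1 + 4·0 + 1·1 = 15.
Total outcomes: 4! = 24.
Probability = 15/24 = 5/8.

5/8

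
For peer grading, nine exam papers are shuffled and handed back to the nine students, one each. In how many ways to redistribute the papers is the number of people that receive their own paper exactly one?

133497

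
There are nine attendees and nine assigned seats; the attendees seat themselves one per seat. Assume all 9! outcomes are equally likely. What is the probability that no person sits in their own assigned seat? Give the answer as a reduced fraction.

Favorable outcomes: !9 = 133496.
Total outcomes: 9! = 362880.
Probability = 133496/362880 = 16687/45360.

16687/45360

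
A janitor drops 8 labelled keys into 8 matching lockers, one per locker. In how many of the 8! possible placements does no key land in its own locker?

14833

Use !n = (n-1)(!(n-1) + !(n-2)).
!8 = 7·(1854 + 265) = 7·2119 = 14833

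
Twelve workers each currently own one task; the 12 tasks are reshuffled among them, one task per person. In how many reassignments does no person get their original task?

The subfactorial !12 = [12!/e] (nearest integer).
12! = 479001600, and 479001600/e ≈ 176214840.93, so !12 = 176214841.

176214841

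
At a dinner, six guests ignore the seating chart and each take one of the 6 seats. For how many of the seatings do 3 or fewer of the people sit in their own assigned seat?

704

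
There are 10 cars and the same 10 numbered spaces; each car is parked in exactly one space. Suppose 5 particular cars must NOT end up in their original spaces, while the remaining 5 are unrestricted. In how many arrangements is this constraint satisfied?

Inclusion-exclusion on the 5 forbidden self-matches:
Σ_{j=0}^{5} (-1)^j C(5,j)(10-j)!
= C(5,0)·10! - C(5,1)·9! + C(5,2)·8! - C(5,3)·7! + C(5,4)·6! - C(5,5)·5!
= 3628800 - 1814400 + 403200 - 50400 + 3600 - 120
= 2170680

2170680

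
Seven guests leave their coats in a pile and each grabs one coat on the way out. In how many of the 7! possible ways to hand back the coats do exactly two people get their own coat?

924

Choose which 2 of the 7 are fixed: C(7,2) = 21.
The other 5 form a derangement: !5 = 44.
Total: 21 × 44 = 924.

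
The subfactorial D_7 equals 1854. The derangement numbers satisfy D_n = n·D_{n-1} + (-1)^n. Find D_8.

D_8 = 8·1854 + 1 = 14833.

14833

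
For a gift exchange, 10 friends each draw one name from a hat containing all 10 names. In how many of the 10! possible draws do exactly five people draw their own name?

Choose which 5 of the 10 are fixed: C(10,5) = 252.
The remaining 5 must be deranged: !5 = 44.
Total: 252 × 44 = 11088.

11088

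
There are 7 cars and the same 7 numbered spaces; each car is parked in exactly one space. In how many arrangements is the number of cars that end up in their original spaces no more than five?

5039

# with exactly i fixed is C(7,i)·!(7-i); sum over i=0..5:
  i=0: C(7,0)·!7 = 1·1854 = 1854
  i=1: C(7,1)·!6 = 7·265 = 1855
  i=2: C(7,2)·!5 = 21·44 = 924
  i=3: C(7,3)·!4 = 35·9 = 315
  i=4: C(7,4)·!3 = 35·2 = 70
  i=5: C(7,5)·!2 = 21·1 = 21
Total = 5039.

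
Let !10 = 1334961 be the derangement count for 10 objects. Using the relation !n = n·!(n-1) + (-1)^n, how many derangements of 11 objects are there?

!11 = 11·1334961 - 1 = 14684570.

14684570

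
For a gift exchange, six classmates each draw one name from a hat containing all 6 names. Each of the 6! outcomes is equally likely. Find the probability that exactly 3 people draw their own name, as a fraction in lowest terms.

1/18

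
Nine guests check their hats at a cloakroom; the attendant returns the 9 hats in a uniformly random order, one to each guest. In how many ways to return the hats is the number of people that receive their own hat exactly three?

Pick the 3 fixed positions: C(9,3) = 84 ways.
The other 6 form a derangement: !6 = 265.
Total: 84 × 265 = 22260.

22260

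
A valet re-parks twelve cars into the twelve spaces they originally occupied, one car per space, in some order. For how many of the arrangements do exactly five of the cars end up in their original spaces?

Pick the 5 fixed positions: C(12,5) = 792 ways.
The other 7 form a derangement: !7 = 1854.
Total: 792 × 1854 = 1468368.

1468368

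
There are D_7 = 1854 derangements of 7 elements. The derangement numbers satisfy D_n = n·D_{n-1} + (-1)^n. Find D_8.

14833

D_8 = 8·1854 + 1 = 14833.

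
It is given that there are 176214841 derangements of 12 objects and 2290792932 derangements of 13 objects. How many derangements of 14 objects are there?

32071101049

!14 = (14-1)·(!13 + !12) = 13·(2290792932 + 176214841) = 13·2467007773 = 32071101049.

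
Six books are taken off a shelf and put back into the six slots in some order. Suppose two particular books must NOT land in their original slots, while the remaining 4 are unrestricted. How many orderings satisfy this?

504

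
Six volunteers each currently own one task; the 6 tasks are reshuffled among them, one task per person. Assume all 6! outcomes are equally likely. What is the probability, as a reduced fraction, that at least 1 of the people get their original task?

91/144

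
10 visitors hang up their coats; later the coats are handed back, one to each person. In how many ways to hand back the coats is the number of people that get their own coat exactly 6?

1890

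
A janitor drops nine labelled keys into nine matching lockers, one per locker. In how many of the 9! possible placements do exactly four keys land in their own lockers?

Pick the 4 fixed positions: C(9,4) = 126 ways.
The other 5 form a derangement: !5 = 44.
Total: 126 × 44 = 5544.

5544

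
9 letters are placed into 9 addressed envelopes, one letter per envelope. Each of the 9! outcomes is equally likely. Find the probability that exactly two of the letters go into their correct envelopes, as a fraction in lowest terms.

103/560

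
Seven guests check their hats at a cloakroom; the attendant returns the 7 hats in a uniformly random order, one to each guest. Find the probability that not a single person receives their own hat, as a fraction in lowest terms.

Favorable outcomes: !7 = 1854.
Total outcomes: 7! = 5040.
Probability = 1854/5040 = 103/280.

103/280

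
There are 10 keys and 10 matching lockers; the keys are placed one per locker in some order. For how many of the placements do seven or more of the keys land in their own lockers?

286

Sum C(10,i)·!(10-i) for i = 7..10:
  i=7: C(10,7)·!3 = 120·2 = 240
  i=8: C(10,8)·!2 = 45·1 = 45
  i=9: C(10,9)·!1 = 10·0 = 0
  i=10: C(10,10)·!0 = 1·1 = 1
Total = 286.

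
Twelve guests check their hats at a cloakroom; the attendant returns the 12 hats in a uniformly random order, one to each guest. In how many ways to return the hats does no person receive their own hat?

176214841

!12 = 12! · Σ_{k=0}^{12} (-1)^k/k!
= 12! - 12!/1! + 12!/2! - 12!/3! + 12!/4! - 12!/5! + 12!/6! - 12!/7! + 12!/8! - 12!/9! + 12!/10! - 12!/11! + 12!/12!
= 479001600 - 479001600 + 239500800 - 79833600 + 19958400 - 3991680 + 665280 - 95040 + 11880 - 1320 + 132 - 12 + 1
= 176214841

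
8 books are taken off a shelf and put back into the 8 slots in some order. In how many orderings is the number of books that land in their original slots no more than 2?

Sum C(8,i)·!(8-i) for i = 0..2:
  i=0: C(8,0)·!8 = 1·14833 = 14833
  i=1: C(8,1)·!7 = 8·1854 = 14832
  i=2: C(8,2)·!6 = 28·265 = 7420
Total = 37085.

37085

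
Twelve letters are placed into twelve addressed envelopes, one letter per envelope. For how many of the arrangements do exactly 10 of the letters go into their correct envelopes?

Choose which 10 of the 12 are fixed: C(12,10) = 66.
The remaining 2 must be deranged: !2 = 1.
Total: 66 × 1 = 66.

66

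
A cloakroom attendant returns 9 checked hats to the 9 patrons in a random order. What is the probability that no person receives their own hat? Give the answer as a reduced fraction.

Favorable outcomes: !9 = 133496.
Total outcomes: 9! = 362880.
Probability = 133496/362880 = 16687/45360.

16687/45360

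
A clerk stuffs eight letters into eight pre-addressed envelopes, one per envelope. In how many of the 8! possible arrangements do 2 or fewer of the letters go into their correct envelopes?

37085

Sum C(8,i)·!(8-i) for i = 0..2:
  i=0: C(8,0)·!8 = 1·14833 = 14833
  i=1: C(8,1)·!7 = 8·1854 = 14832
  i=2: C(8,2)·!6 = 28·265 = 7420
Total = 37085.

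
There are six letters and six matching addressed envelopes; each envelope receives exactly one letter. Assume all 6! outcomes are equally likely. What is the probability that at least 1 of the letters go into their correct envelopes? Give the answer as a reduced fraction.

Favorable outcomes: Σ_{i≥1} C(6,i)·!(6-i) = 6·44 + 15·9 + 20·2 + 15·1 + 6·0 + 1·1 = 455.
Total outcomes: 6! = 720.
Probability = 455/720 = 91/144.

91/144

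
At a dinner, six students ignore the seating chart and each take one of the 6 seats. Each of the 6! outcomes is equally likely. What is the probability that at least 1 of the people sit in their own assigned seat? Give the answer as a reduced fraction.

Favorable outcomes: Σ_{i≥1} C(6,i)·!(6-i) = 6·44 + 15·9 + 20·2 + 15·1 + 6·0 + 1·1 = 455.
Total outcomes: 6! = 720.
Probability = 455/720 = 91/144.

91/144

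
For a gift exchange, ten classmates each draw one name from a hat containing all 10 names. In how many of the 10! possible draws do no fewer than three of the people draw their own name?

291394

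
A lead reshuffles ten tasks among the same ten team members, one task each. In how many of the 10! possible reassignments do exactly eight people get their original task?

Choose which 8 of the 10 are fixed: C(10,8) = 45.
The remaining 2 must be deranged: !2 = 1.
Total: 45 × 1 = 45.

45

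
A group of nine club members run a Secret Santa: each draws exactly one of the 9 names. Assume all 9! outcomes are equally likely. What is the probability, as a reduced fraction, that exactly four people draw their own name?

11/720

Favorable outcomes: C(9,4)·!5 = 126·44 = 5544.
Total outcomes: 9! = 362880.
Probability = 5544/362880 = 11/720.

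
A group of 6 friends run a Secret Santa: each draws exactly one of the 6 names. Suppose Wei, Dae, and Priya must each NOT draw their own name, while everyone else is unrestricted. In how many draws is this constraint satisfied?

Let A_j be the event that the j-th constrained one is fixed. By inclusion-exclusion over the 3 events:
Σ_{j=0}^{3} (-1)^j C(3,j)(6-j)!
= C(3,0)·6! - C(3,1)·5! + C(3,2)·4! - C(3,3)·3!
= 720 - 360 + 72 - 6
= 426

426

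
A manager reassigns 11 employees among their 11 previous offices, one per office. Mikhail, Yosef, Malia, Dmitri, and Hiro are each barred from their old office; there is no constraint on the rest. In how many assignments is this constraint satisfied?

25022880

Inclusion-exclusion on the 5 forbidden self-matches:
Σ_{j=0}^{5} (-1)^j C(5,j)(11-j)!
= C(5,0)·11! - C(5,1)·10! + C(5,2)·9! - C(5,3)·8! + C(5,4)·7! - C(5,5)·6!
= 39916800 - 18144000 + 3628800 - 403200 + 25200 - 720
= 25022880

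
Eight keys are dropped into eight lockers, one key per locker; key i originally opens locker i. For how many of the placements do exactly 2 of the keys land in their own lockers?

Choose which 2 of the 8 are fixed: C(8,2) = 28.
The other 6 form a derangement: !6 = 265.
Total: 28 × 265 = 7420.

7420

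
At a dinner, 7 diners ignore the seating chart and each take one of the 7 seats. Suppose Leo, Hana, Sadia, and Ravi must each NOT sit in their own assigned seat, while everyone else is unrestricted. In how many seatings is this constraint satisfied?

Let A_j be the event that the j-th constrained one is fixed. By inclusion-exclusion over the 4 events:
Σ_{j=0}^{4} (-1)^j C(4,j)(7-j)!
= C(4,0)·7! - C(4,1)·6! + C(4,2)·5! - C(4,3)·4! + C(4,4)·3!
= 5040 - 2880 + 720 - 96 + 6
= 2790

2790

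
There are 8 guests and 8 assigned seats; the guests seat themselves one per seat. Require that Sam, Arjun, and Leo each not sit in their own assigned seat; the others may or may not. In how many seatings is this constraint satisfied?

27240

Inclusion-exclusion on the 3 forbidden self-matches:
Σ_{j=0}^{3} (-1)^j C(3,j)(8-j)!
= C(3,0)·8! - C(3,1)·7! + C(3,2)·6! - C(3,3)·5!
= 40320 - 15120 + 2160 - 120
= 27240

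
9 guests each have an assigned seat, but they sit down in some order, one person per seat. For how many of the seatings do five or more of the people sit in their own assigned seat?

1339

Sum C(9,i)·!(9-i) for i = 5..9:
  i=5: C(9,5)·!4 = 126·9 = 1134
  i=6: C(9,6)·!3 = 84·2 = 168
  i=7: C(9,7)·!2 = 36·1 = 36
  i=8: C(9,8)·!1 = 9·0 = 0
  i=9: C(9,9)·!0 = 1·1 = 1
Total = 1339.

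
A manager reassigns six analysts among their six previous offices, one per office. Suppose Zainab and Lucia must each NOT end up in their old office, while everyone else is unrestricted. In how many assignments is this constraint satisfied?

504

Let A_j be the event that the j-th constrained one is fixed. By inclusion-exclusion over the 2 events:
Σ_{j=0}^{2} (-1)^j C(2,j)(6-j)!
= C(2,0)·6! - C(2,1)·5! + C(2,2)·4!
= 720 - 240 + 24
= 504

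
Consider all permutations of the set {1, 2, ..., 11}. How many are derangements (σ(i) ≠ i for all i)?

14684570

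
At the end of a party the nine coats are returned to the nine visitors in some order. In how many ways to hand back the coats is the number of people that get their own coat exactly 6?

Choose which 6 of the 9 are fixed: C(9,6) = 84.
The remaining 3 must be deranged: !3 = 2.
Total: 84 × 2 = 168.

168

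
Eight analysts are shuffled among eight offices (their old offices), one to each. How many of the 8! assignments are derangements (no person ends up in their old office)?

!8 = 8! · Σ_{k=0}^{8} (-1)^k/k!
= 8! - 8!/1! + 8!/2! - 8!/3! + 8!/4! - 8!/5! + 8!/6! - 8!/7! + 8!/8!
= 40320 - 40320 + 20160 - 6720 + 1680 - 336 + 56 - 8 + 1
= 14833

14833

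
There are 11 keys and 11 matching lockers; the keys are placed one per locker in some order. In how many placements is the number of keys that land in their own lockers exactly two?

Pick the 2 fixed positions: C(11,2) = 55 ways.
The remaining 9 must be deranged: !9 = 133496.
Total: 55 × 133496 = 7342280.

7342280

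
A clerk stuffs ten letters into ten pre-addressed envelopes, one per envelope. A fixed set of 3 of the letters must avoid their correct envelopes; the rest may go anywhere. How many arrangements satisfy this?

Let A_j be the event that the j-th constrained one is fixed. By inclusion-exclusion over the 3 events:
Σ_{j=0}^{3} (-1)^j C(3,j)(10-j)!
= C(3,0)·10! - C(3,1)·9! + C(3,2)·8! - C(3,3)·7!
= 3628800 - 1088640 + 120960 - 5040
= 2656080

2656080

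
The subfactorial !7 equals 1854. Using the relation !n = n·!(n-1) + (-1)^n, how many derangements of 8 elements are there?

14833

!8 = 8·1854 + 1 = 14833.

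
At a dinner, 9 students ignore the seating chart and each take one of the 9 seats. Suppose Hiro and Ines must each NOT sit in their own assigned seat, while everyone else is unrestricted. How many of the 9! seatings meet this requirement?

287280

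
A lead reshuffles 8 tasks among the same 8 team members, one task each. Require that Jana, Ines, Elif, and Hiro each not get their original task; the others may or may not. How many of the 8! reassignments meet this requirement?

Inclusion-exclusion on the 4 forbidden self-matches:
Σ_{j=0}^{4} (-1)^j C(4,j)(8-j)!
= C(4,0)·8! - C(4,1)·7! + C(4,2)·6! - C(4,3)·5! + C(4,4)·4!
= 40320 - 20160 + 4320 - 480 + 24
= 24024

24024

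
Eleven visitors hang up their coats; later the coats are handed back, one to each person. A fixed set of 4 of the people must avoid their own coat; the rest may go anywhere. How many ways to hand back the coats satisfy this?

27422640

Inclusion-exclusion on the 4 forbidden self-matches:
Σ_{j=0}^{4} (-1)^j C(4,j)(11-j)!
= C(4,0)·11! - C(4,1)·10! + C(4,2)·9! - C(4,3)·8! + C(4,4)·7!
= 39916800 - 14515200 + 2177280 - 161280 + 5040
= 27422640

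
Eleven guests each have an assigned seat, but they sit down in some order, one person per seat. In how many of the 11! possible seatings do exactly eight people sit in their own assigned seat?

330

Choose which 8 of the 11 are fixed: C(11,8) = 165.
The remaining 3 must be deranged: !3 = 2.
Total: 165 × 2 = 330.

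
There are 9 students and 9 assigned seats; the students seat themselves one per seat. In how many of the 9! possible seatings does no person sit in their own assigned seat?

133496

!9 is the nearest integer to 9!/e.
9! = 362880, and 362880/e ≈ 133496.09, so !9 = 133496.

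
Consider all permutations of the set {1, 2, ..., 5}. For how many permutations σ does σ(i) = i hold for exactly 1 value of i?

45

Choose which one of the 5 is fixed: C(5,1) = 5.
The other 4 form a derangement: !4 = 9.
Total: 5 × 9 = 45.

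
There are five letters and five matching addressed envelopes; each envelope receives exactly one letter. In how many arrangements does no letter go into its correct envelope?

!5 = 5! · Σ_{k=0}^{5} (-1)^k/k!
= 5! - 5!/1! + 5!/2! - 5!/3! + 5!/4! - 5!/5!
= 120 - 120 + 60 - 20 + 5 - 1
= 44

44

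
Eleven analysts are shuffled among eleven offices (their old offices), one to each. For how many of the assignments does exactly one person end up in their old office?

14684571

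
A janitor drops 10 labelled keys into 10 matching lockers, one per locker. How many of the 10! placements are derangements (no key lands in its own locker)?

1334961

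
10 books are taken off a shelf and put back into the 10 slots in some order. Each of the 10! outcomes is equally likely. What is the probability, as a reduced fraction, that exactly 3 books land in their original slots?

103/1680

Favorable outcomes: C(10,3)·!7 = 120·1854 = 222480.
Total outcomes: 10! = 3628800.
Probability = 222480/3628800 = 103/1680.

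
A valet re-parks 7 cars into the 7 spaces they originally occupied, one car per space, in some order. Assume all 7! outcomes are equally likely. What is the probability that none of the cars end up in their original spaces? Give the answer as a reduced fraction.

103/280

Favorable outcomes: !7 = 1854.
Total outcomes: 7! = 5040.
Probability = 1854/5040 = 103/280.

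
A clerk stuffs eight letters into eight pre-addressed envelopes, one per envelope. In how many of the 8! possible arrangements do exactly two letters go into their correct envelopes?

7420

Pick the 2 fixed positions: C(8,2) = 28 ways.
The remaining 6 must be deranged: !6 = 265.
Total: 28 × 265 = 7420.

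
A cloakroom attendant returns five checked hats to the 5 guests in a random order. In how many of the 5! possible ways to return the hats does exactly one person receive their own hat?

Pick the single fixed position: C(5,1) = 5 ways.
The remaining 4 must be deranged: !4 = 9.
Total: 5 × 9 = 45.

45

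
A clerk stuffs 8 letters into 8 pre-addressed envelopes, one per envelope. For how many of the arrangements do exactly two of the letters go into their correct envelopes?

Choose which 2 of the 8 are fixed: C(8,2) = 28.
The other 6 form a derangement: !6 = 265.
Total: 28 × 265 = 7420.

7420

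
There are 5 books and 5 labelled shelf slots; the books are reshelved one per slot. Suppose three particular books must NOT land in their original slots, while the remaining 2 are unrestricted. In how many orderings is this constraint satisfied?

64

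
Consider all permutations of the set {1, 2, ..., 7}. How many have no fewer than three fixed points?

# with exactly i fixed is C(7,i)·!(7-i); sum over i=3..7:
  i=3: C(7,3)·!4 = 35·9 = 315
  i=4: C(7,4)·!3 = 35·2 = 70
  i=5: C(7,5)·!2 = 21·1 = 21
  i=6: C(7,6)·!1 = 7·0 = 0
  i=7: C(7,7)·!0 = 1·1 = 1
Total = 407.

407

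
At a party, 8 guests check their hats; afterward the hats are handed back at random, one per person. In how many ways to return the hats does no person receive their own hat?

14833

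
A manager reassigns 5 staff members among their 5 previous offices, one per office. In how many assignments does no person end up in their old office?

44

!5 is the nearest integer to 5!/e.
5! = 120, and 120/e ≈ 44.15, so !5 = 44.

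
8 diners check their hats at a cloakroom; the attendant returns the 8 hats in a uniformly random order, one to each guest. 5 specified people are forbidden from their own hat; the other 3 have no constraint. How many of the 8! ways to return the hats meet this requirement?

Let A_j be the event that the j-th constrained one is fixed. By inclusion-exclusion over the 5 events:
Σ_{j=0}^{5} (-1)^j C(5,j)(8-j)!
= C(5,0)·8! - C(5,1)·7! + C(5,2)·6! - C(5,3)·5! + C(5,4)·4! - C(5,5)·3!
= 40320 - 25200 + 7200 - 1200 + 120 - 6
= 21234

21234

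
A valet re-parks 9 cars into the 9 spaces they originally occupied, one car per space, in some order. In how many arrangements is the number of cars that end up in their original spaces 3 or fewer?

355997

# with exactly i fixed is C(9,i)·!(9-i); sum over i=0..3:
  i=0: C(9,0)·!9 = 1·133496 = 133496
  i=1: C(9,1)·!8 = 9·14833 = 133497
  i=2: C(9,2)·!7 = 36·1854 = 66744
  i=3: C(9,3)·!6 = 84·265 = 22260
Total = 355997.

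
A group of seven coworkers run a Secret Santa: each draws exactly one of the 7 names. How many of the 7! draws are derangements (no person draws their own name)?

1854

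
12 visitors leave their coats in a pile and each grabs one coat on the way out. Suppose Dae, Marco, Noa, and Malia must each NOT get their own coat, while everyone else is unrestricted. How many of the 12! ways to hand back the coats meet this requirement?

339696000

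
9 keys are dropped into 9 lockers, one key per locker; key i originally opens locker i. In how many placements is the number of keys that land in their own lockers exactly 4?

5544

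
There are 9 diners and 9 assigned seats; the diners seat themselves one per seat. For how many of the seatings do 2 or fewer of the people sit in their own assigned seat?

333737

Sum C(9,i)·!(9-i) for i = 0..2:
  i=0: C(9,0)·!9 = 1·133496 = 133496
  i=1: C(9,1)·!8 = 9·14833 = 133497
  i=2: C(9,2)·!7 = 36·1854 = 66744
Total = 333737.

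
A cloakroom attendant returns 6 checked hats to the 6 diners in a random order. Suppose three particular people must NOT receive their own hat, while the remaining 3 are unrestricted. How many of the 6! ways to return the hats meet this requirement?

Inclusion-exclusion on the 3 forbidden self-matches:
Σ_{j=0}^{3} (-1)^j C(3,j)(6-j)!
= C(3,0)·6! - C(3,1)·5! + C(3,2)·4! - C(3,3)·3!
= 720 - 360 + 72 - 6
= 426

426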